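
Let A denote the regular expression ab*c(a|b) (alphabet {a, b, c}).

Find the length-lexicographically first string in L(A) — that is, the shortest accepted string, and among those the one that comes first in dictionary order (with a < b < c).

aca

By inspection of the expression, no string of length less than 3 matches, and aca is the lexicographically first match of length 3.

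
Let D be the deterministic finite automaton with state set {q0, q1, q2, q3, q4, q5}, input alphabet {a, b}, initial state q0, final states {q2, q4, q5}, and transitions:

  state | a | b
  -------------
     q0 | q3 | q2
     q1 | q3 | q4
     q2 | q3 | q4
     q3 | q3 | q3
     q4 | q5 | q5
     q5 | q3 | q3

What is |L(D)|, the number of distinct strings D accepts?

The useful subgraph on states {q0, q2, q4, q5} is acyclic, so L(D) is finite; the longest accepting path visits 4 useful states, giving maximum string length 3.
Counting accepting paths from q0 by length: 1 of length 1, 1 of length 2, 2 of length 3. Total 4.

4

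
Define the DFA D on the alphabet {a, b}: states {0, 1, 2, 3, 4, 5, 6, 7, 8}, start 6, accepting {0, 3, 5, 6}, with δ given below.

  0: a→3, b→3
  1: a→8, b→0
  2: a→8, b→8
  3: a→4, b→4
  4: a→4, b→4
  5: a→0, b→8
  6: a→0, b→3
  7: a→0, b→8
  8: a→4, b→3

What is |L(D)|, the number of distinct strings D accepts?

5

The useful subgraph on states {0, 3, 6} is acyclic, so L(D) is finite; the longest accepting path visits 3 useful states, giving maximum string length 2.
Counting accepting paths from 6 by length: 1 of length 0, 2 of length 1, 2 of length 2. Total 5.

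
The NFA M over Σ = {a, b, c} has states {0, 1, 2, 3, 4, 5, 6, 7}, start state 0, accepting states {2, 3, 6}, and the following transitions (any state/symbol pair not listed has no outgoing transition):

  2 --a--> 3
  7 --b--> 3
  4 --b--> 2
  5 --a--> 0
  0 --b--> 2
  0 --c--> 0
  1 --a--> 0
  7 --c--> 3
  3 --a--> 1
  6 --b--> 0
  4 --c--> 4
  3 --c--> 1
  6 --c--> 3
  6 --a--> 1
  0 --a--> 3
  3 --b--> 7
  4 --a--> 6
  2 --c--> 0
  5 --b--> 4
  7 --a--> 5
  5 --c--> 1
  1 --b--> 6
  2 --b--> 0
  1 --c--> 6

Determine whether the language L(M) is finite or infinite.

State 0 is reachable from the start and can reach an accepting state, and it lies on the cycle 0 → 0.
Traversing that cycle any number of times yields accepted strings of unbounded length, so the language is infinite.

infinite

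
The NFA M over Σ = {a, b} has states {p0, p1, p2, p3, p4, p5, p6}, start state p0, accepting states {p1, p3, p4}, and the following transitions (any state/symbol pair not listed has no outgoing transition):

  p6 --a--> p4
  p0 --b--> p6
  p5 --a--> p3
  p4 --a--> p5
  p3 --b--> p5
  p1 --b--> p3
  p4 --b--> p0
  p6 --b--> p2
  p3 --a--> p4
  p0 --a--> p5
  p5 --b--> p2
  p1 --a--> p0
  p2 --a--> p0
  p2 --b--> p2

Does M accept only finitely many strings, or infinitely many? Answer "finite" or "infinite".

State p0 is reachable from the start and can reach an accepting state, and it lies on the cycle p0 → p5 → p2 → p0.
Traversing that cycle any number of times yields accepted strings of unbounded length, so the language is infinite.

infinite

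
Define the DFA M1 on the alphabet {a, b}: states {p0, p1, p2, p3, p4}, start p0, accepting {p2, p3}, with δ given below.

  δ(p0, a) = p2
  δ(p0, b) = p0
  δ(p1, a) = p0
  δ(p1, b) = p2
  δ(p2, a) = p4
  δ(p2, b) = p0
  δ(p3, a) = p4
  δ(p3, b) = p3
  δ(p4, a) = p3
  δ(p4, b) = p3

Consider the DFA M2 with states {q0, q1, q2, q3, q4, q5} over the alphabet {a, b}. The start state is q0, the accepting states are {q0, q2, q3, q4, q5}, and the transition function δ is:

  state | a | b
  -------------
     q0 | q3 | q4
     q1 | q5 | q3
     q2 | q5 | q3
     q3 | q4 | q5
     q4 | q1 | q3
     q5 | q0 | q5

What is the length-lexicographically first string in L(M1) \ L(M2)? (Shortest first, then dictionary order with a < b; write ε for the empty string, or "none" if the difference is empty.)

The string ba is accepted by M1 but not by M2.
No shorter string lies in the difference, and ba is the lexicographically first length-2 string in L(M1) \ L(M2).

ba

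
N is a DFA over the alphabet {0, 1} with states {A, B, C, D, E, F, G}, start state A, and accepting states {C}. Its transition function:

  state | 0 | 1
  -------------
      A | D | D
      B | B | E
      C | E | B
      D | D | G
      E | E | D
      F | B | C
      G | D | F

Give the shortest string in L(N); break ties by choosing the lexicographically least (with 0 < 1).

A breadth-first search from A reaches an accepting state first via the path A → D → G → F → C on input 0111.
No string of length < 4 is accepted (BFS exhausts all shorter strings without reaching an accepting state), and 0111 is the lexicographically least accepting string of length 4.

0111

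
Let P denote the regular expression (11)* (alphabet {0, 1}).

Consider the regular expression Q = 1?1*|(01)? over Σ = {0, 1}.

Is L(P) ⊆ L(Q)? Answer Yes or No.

Yes

Converting the expression P to a DFA (subset construction, then merging equivalent states) gives the minimal DFA with states {p0, p1, p2}, start state p0, accepting states {p0} and transitions p0: 0→p1, 1→p2; p1: 0→p1, 1→p1; p2: 0→p1, 1→p0.
Converting the expression Q to a DFA (subset construction, then merging equivalent states) gives the minimal DFA with states {q0, q1, q2, q3, q4}, start state q0, accepting states {q0, q2, q4} and transitions q0: 0→q1, 1→q2; q1: 0→q3, 1→q4; q2: 0→q3, 1→q2; q3: 0→q3, 1→q3; q4: 0→q3, 1→q3.
Exploring the product automaton P × Q from the start pair (p0, q0), following both machines on each input symbol, reaches 6 state pairs: (p0, q0), (p1, q1), (p2, q2), (p1, q3), (p1, q4), (p0, q2).
P accepts in {p0} and Q accepts in {q0, q2, q4}. The reachable pairs whose P-component is accepting are (p0, q0), (p0, q2); in each of them the Q-component is accepting too, so the product for L(P) \ L(Q) (P-component accepting, Q-component rejecting) has no reachable accepting pair and the difference is empty.
Hence every string in L(P) is also in L(Q).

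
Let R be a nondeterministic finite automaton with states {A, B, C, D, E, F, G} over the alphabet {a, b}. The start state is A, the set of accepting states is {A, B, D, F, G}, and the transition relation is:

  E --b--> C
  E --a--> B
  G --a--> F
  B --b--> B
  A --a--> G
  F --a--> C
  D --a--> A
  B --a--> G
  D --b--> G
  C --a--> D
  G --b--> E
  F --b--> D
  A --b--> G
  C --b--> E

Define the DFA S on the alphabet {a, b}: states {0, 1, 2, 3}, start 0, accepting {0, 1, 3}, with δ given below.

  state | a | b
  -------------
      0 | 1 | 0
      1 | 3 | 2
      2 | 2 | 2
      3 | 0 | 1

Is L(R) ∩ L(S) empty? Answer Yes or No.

The empty string ε is accepted by both R and S.
Hence L(R) ∩ L(S) ≠ ∅.

No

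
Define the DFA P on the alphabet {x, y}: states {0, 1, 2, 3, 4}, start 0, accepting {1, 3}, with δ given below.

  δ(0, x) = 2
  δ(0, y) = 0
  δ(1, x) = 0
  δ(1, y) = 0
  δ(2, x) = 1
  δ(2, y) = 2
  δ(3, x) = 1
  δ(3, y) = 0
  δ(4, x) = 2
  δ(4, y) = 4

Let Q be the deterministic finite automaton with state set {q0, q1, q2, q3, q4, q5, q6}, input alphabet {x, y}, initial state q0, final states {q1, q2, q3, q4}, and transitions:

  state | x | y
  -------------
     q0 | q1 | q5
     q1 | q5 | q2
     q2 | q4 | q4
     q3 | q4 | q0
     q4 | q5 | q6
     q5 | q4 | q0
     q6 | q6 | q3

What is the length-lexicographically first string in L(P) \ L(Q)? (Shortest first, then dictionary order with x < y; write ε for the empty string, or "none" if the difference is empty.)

The string xx is accepted by P but not by Q.
No shorter string lies in the difference, and xx is the lexicographically first length-2 string in L(P) \ L(Q).

xx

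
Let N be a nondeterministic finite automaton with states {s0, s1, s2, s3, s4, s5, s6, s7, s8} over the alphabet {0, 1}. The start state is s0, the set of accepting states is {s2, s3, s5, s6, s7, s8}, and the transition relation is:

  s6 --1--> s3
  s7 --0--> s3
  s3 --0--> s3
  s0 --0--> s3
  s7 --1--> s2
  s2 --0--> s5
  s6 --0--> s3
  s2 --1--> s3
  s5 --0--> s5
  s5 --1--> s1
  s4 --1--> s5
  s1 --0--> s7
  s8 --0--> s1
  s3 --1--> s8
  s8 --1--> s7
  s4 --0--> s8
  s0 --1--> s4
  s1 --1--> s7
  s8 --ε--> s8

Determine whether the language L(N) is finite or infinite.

State s3 is reachable from the start and can reach an accepting state, and it lies on the cycle s3 → s8 → s1 → s7 → s2 → s3.
Traversing that cycle any number of times yields accepted strings of unbounded length, so the language is infinite.

infinite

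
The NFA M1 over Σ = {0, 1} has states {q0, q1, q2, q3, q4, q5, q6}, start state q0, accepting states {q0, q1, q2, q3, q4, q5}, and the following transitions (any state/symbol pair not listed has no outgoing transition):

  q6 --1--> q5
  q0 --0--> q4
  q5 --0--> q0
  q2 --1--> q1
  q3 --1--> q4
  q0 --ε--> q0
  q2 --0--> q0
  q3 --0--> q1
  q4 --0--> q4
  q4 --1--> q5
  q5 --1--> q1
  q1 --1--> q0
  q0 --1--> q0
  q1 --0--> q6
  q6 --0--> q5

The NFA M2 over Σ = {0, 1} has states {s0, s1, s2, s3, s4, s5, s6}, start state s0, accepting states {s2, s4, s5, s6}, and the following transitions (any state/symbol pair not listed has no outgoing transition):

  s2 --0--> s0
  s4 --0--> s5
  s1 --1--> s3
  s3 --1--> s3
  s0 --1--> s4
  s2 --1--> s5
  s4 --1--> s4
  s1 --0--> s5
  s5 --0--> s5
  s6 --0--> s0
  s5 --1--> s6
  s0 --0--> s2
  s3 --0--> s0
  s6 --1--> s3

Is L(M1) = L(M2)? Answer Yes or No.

No

The empty string ε is accepted by M1 but rejected by M2.
So L(M1) ≠ L(M2).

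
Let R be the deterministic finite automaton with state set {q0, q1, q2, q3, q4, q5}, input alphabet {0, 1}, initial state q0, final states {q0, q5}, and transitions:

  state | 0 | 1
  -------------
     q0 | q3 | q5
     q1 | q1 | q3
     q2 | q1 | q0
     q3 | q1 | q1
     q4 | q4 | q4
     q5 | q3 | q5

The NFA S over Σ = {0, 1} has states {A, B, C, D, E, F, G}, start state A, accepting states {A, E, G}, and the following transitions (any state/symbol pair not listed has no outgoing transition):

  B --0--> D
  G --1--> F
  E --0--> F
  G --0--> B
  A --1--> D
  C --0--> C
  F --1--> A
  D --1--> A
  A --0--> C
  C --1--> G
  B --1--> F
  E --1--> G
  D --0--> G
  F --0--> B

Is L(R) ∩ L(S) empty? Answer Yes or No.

The empty string ε is accepted by both R and S.
Hence L(R) ∩ L(S) ≠ ∅.

No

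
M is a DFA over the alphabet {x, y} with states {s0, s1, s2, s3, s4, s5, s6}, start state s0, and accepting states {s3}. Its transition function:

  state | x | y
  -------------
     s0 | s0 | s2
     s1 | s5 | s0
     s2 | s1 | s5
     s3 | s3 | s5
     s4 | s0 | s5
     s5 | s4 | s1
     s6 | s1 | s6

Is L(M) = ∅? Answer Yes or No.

Yes

The states reachable from the start state are {s0, s1, s2, s4, s5}.
None of the accepting states {s3} is reachable, so no string is accepted and L(M) = ∅.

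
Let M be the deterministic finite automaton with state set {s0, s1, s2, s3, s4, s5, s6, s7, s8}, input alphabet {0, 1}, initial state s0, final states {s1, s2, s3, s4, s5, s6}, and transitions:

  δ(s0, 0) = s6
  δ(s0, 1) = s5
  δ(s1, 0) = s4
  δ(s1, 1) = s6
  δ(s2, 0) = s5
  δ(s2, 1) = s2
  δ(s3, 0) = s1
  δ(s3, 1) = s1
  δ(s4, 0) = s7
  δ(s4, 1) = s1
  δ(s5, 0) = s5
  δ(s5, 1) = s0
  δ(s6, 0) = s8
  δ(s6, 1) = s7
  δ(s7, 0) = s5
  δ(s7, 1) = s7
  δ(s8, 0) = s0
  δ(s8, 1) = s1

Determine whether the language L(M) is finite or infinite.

State s0 is reachable from the start and can reach an accepting state, and it lies on the cycle s0 → s5 → s0.
Traversing that cycle any number of times yields accepted strings of unbounded length, so the language is infinite.

infinite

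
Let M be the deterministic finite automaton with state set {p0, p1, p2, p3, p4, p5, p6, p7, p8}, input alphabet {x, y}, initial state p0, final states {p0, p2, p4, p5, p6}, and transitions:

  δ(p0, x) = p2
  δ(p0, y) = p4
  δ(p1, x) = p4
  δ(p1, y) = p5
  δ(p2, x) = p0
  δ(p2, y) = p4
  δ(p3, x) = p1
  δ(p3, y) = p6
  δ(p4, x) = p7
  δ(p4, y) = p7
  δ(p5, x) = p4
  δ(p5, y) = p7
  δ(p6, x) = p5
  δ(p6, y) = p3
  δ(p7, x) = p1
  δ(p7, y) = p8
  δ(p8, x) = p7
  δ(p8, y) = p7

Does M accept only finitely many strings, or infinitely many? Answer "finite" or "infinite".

State p0 is reachable from the start and can reach an accepting state, and it lies on the cycle p0 → p2 → p0.
Traversing that cycle any number of times yields accepted strings of unbounded length, so the language is infinite.

infinite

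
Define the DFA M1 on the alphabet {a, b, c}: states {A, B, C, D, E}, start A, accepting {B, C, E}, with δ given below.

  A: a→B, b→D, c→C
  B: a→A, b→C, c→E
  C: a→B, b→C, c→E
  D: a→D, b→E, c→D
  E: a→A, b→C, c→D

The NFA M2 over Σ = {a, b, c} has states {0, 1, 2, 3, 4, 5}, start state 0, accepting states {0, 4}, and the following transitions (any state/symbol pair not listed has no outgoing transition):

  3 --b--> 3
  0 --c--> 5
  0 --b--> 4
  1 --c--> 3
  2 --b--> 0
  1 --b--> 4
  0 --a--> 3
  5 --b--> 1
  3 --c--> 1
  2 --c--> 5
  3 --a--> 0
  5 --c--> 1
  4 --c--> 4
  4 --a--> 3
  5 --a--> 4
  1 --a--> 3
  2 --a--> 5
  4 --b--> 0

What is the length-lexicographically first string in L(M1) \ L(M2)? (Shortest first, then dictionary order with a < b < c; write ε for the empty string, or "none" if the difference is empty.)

a

The string a is accepted by M1 but not by M2.
No shorter string lies in the difference, and a is the lexicographically first length-1 string in L(M1) \ L(M2).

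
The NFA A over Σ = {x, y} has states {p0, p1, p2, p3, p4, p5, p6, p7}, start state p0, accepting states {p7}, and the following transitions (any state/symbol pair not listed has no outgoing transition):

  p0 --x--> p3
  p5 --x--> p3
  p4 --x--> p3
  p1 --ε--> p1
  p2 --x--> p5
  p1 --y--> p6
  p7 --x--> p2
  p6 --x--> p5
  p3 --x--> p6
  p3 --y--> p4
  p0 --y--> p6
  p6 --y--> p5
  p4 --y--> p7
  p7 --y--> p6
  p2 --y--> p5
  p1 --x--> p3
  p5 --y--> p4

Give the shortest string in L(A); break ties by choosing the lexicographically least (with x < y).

A breadth-first search from p0 reaches an accepting state first via the path p0 → p3 → p4 → p7 on input xyy.
No string of length < 3 is accepted (BFS exhausts all shorter strings without reaching an accepting state), and xyy is the lexicographically least accepting string of length 3.

xyy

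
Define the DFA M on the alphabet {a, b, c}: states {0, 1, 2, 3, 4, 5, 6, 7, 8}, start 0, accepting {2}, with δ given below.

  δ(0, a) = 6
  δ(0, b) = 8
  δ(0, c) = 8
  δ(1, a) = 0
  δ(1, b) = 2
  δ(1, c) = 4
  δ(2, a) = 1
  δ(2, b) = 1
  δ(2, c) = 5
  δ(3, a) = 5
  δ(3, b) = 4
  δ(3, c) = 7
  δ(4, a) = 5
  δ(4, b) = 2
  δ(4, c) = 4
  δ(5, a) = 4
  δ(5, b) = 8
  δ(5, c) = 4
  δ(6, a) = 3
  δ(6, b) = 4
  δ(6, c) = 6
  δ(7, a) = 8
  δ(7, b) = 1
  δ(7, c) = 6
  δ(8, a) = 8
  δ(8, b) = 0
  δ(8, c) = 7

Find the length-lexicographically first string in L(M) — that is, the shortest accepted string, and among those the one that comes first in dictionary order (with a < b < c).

abb

A breadth-first search from 0 reaches an accepting state first via the path 0 → 6 → 4 → 2 on input abb.
No string of length < 3 is accepted (BFS exhausts all shorter strings without reaching an accepting state), and abb is the lexicographically least accepting string of length 3.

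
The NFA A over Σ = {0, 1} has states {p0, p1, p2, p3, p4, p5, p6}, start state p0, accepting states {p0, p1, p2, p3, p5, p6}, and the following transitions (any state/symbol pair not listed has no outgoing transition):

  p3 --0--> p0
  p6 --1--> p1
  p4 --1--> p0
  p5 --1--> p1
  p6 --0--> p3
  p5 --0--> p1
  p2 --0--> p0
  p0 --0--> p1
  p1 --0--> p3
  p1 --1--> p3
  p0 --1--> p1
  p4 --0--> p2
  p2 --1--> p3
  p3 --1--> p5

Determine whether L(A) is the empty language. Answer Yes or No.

No

The empty string ε is accepted: the run p0 ends in the accepting state p0.
Since at least one string is accepted, L(A) is not empty.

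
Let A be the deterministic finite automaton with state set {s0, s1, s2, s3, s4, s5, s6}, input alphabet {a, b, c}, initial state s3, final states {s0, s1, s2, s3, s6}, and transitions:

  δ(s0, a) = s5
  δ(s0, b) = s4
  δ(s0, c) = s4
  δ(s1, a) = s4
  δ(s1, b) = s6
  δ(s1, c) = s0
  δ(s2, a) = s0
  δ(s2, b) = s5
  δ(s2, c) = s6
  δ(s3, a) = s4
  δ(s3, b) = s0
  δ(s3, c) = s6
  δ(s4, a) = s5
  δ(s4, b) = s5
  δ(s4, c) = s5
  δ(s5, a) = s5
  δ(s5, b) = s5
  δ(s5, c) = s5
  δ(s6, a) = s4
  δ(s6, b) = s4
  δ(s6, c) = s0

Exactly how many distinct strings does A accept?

4

The useful subgraph on states {s0, s3, s6} is acyclic, so L(A) is finite; the longest accepting path visits 3 useful states, giving maximum string length 2.
Counting accepting paths from s3 by length: 1 of length 0, 2 of length 1, 1 of length 2. Total 4.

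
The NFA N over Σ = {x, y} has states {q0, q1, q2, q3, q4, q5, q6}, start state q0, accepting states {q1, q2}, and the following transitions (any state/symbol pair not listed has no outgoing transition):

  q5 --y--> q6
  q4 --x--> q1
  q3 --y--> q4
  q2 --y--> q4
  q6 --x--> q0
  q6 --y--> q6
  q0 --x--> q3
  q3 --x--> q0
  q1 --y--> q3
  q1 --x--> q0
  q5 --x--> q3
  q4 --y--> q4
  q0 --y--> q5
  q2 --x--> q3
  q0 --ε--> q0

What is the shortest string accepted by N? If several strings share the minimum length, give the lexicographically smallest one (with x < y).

xyx

A breadth-first search from q0 reaches an accepting state first via the path q0 → q3 → q4 → q1 on input xyx.
No string of length < 3 is accepted (BFS exhausts all shorter strings without reaching an accepting state), and xyx is the lexicographically least accepting string of length 3.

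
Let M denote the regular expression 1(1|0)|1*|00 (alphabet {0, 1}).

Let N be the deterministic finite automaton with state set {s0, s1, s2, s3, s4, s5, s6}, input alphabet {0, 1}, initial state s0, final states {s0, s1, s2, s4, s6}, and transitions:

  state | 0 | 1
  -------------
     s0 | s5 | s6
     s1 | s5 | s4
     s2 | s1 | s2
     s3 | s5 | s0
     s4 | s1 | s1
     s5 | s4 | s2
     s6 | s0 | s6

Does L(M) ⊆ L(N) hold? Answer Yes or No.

Converting the expression M to a DFA (subset construction, then merging equivalent states) gives the minimal DFA with states {m0, m1, m2, m3, m4, m5}, start state m0, accepting states {m0, m2, m3, m5} and transitions m0: 0→m1, 1→m2; m1: 0→m3, 1→m4; m2: 0→m3, 1→m5; m3: 0→m4, 1→m4; m4: 0→m4, 1→m4; m5: 0→m4, 1→m5.
Exploring the product automaton M × N from the start pair (m0, s0), following both machines on each input symbol, reaches 12 state pairs: (m0, s0), (m1, s5), (m2, s6), (m3, s4), (m4, s2), (m3, s0), (m5, s6), (m4, s1), (m4, s5), (m4, s6), (m4, s0), (m4, s4).
M accepts in {m0, m2, m3, m5} and N accepts in {s0, s1, s2, s4, s6}. The reachable pairs whose M-component is accepting are (m0, s0), (m2, s6), (m3, s4), (m3, s0), (m5, s6); in each of them the N-component is accepting too, so the product for L(M) \ L(N) (M-component accepting, N-component rejecting) has no reachable accepting pair and the difference is empty.
Hence every string in L(M) is also in L(N).

Yes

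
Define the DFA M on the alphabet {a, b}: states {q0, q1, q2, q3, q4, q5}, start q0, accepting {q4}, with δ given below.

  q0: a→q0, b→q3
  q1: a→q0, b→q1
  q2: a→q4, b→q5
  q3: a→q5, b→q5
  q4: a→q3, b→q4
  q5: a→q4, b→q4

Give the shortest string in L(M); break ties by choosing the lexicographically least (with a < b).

baa

A breadth-first search from q0 reaches an accepting state first via the path q0 → q3 → q5 → q4 on input baa.
No string of length < 3 is accepted (BFS exhausts all shorter strings without reaching an accepting state), and baa is the lexicographically least accepting string of length 3.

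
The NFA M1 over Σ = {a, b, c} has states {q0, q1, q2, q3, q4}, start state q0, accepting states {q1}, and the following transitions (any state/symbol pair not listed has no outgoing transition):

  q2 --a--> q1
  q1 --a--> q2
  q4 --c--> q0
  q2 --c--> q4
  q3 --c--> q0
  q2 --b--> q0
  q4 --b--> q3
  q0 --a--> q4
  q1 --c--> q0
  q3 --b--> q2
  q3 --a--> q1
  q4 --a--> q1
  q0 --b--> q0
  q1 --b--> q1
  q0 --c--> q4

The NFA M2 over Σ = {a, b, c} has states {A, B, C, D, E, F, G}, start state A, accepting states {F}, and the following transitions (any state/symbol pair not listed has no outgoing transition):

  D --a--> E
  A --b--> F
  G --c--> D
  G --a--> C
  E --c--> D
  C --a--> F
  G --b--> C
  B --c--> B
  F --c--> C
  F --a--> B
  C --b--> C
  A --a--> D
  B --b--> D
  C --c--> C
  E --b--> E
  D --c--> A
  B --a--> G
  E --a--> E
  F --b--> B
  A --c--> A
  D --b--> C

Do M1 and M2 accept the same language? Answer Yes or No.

No

The string aa is accepted by M1 but rejected by M2.
So L(M1) ≠ L(M2).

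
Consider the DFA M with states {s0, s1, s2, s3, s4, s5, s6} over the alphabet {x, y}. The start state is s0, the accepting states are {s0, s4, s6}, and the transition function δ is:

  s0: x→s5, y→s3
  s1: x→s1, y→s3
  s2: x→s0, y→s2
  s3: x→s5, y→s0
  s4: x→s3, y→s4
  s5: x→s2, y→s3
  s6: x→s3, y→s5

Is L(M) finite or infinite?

State s0 is reachable from the start and can reach an accepting state, and it lies on the cycle s0 → s3 → s0.
Traversing that cycle any number of times yields accepted strings of unbounded length, so the language is infinite.

infinite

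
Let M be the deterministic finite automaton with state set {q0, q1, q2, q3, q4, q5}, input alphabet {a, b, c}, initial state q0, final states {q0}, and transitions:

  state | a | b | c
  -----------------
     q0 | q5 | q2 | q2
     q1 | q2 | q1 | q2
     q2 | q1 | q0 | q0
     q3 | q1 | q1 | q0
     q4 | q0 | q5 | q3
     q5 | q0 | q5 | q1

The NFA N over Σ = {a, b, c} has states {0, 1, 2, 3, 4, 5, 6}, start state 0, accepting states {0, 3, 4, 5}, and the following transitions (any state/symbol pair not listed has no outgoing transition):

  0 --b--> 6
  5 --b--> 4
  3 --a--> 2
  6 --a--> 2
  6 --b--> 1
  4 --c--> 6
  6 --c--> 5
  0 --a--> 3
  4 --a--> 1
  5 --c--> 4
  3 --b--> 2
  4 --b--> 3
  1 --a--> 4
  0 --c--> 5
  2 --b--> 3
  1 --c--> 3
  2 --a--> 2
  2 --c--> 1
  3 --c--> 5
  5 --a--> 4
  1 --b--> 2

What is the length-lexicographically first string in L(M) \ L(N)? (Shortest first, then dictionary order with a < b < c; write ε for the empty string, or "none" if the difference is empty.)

The string aa is accepted by M but not by N.
No shorter string lies in the difference, and aa is the lexicographically first length-2 string in L(M) \ L(N).

aa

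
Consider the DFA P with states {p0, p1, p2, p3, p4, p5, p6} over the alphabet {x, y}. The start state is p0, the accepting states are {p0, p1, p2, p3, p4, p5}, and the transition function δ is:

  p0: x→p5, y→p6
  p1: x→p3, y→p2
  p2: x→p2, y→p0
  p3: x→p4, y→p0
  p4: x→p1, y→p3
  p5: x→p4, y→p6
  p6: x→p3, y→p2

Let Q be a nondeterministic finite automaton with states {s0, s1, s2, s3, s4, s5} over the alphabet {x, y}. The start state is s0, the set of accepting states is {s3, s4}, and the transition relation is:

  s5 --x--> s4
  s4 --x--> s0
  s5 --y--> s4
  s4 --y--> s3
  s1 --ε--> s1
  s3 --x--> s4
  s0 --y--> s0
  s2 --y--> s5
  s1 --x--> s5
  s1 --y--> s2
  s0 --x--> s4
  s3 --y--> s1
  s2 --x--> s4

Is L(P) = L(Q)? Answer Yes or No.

No

The empty string ε is accepted by P but rejected by Q.
So L(P) ≠ L(Q).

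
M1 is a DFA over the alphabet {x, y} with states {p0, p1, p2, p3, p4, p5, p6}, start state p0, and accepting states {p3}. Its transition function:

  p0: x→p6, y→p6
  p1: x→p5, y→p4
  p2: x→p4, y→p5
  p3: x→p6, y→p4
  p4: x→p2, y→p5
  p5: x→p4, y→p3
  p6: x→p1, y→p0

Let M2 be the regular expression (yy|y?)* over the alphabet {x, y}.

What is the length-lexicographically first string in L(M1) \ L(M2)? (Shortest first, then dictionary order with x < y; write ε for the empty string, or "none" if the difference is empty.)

The string xxxy is accepted by M1 but not by M2.
No shorter string lies in the difference, and xxxy is the lexicographically first length-4 string in L(M1) \ L(M2).

xxxy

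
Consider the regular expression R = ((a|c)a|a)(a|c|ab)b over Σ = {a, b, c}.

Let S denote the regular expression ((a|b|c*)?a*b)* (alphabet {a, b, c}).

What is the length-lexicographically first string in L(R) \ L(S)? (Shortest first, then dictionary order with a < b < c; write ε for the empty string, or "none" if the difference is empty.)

acb

The string acb is accepted by R but not by S.
No shorter string lies in the difference, and acb is the lexicographically first length-3 string in L(R) \ L(S).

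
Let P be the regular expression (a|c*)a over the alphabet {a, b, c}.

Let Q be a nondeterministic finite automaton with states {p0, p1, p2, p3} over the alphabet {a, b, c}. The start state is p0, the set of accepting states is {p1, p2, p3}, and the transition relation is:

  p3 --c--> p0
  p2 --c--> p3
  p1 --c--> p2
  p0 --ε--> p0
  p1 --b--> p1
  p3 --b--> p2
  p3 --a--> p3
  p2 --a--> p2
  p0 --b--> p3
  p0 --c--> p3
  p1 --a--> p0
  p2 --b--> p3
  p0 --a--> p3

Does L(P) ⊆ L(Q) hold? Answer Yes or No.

Converting the expression P to a DFA (subset construction, then merging equivalent states) gives the minimal DFA with states {r0, r1, r2, r3, r4}, start state r0, accepting states {r1, r4} and transitions r0: a→r1, b→r2, c→r3; r1: a→r4, b→r2, c→r2; r2: a→r2, b→r2, c→r2; r3: a→r4, b→r2, c→r3; r4: a→r2, b→r2, c→r2.
Exploring the product automaton P × Q from the start pair (r0, p0), following both machines on each input symbol, reaches 8 state pairs: (r0, p0), (r1, p3), (r2, p3), (r3, p3), (r4, p3), (r2, p2), (r2, p0), (r3, p0).
P accepts in {r1, r4} and Q accepts in {p1, p2, p3}. The reachable pairs whose P-component is accepting are (r1, p3), (r4, p3); in each of them the Q-component is accepting too, so the product for L(P) \ L(Q) (P-component accepting, Q-component rejecting) has no reachable accepting pair and the difference is empty.
Hence every string in L(P) is also in L(Q).

Yes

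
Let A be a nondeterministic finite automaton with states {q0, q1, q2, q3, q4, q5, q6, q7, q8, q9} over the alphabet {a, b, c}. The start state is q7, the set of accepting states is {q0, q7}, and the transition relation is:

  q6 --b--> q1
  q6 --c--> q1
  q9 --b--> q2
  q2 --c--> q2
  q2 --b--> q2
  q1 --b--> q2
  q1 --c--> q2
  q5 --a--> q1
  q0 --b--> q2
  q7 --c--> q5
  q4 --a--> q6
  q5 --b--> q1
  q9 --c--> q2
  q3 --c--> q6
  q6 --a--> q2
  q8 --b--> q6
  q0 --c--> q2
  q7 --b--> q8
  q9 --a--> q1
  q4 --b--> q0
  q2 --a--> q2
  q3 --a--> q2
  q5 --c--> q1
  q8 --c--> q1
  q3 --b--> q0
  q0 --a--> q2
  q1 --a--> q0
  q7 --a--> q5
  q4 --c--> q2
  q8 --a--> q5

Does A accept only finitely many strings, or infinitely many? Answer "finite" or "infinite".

The useful states (reachable from q7 and able to reach an accepting state) are {q0, q1, q5, q6, q7, q8}.
Restricted to these states the transition graph has no cycle, so every accepting path has bounded length and L is finite.

finite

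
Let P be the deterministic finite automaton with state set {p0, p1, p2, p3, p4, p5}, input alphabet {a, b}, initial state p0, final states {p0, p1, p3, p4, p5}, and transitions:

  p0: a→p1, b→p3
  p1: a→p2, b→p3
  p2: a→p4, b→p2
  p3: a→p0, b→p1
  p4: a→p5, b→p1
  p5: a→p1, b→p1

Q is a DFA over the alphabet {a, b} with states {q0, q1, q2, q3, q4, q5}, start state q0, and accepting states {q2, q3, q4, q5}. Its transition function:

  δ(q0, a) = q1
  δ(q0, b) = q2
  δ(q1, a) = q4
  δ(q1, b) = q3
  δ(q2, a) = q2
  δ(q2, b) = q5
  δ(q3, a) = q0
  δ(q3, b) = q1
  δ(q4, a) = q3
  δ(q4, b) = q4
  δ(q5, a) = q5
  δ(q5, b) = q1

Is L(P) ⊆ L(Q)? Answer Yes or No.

The empty string ε is in L(P) but not in L(Q).
So L(P) ⊄ L(Q).

No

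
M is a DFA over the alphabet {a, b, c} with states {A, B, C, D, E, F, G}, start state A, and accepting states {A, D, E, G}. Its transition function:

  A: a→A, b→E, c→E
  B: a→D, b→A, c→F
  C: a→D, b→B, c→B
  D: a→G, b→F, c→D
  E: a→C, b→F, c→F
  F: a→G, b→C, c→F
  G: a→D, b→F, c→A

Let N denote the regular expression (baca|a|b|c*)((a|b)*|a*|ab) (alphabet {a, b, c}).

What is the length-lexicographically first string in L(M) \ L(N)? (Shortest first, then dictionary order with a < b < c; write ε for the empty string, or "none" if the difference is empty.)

The string ac is accepted by M but not by N.
No shorter string lies in the difference, and ac is the lexicographically first length-2 string in L(M) \ L(N).

ac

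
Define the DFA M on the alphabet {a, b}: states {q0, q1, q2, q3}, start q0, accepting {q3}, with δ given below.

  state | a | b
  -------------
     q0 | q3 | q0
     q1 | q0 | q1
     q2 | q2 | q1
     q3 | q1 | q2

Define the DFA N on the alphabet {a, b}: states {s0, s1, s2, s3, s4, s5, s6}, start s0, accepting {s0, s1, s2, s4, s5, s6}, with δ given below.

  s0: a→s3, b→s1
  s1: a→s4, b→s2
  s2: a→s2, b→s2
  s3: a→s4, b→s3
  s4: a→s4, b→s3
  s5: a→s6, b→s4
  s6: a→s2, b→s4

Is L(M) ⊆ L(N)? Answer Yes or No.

The string a is in L(M) but not in L(N).
So L(M) ⊄ L(N).

No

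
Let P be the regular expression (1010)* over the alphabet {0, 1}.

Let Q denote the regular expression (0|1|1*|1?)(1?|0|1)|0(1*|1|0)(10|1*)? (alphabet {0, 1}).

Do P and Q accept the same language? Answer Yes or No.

No

The string 1010 is accepted by P but rejected by Q.
So L(P) ≠ L(Q).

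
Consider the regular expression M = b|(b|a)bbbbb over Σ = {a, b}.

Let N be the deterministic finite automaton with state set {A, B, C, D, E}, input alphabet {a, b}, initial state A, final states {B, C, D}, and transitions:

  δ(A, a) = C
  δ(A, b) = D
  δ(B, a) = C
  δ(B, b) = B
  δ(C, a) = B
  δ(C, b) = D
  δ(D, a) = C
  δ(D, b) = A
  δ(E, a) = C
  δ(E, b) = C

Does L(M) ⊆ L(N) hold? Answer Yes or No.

The string bbbbbb is in L(M) but not in L(N).
So L(M) ⊄ L(N).

No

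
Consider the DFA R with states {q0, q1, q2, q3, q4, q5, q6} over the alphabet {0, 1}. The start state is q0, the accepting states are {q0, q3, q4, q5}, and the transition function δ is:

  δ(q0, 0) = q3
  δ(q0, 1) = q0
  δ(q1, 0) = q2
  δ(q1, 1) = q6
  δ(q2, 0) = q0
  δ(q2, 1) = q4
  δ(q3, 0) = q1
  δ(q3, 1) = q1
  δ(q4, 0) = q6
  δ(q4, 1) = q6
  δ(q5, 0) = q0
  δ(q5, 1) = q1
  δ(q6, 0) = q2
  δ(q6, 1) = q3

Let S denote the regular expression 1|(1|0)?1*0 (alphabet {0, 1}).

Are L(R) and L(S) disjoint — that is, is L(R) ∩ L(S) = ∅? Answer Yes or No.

No

The string 0 is accepted by both R and S.
Hence L(R) ∩ L(S) ≠ ∅.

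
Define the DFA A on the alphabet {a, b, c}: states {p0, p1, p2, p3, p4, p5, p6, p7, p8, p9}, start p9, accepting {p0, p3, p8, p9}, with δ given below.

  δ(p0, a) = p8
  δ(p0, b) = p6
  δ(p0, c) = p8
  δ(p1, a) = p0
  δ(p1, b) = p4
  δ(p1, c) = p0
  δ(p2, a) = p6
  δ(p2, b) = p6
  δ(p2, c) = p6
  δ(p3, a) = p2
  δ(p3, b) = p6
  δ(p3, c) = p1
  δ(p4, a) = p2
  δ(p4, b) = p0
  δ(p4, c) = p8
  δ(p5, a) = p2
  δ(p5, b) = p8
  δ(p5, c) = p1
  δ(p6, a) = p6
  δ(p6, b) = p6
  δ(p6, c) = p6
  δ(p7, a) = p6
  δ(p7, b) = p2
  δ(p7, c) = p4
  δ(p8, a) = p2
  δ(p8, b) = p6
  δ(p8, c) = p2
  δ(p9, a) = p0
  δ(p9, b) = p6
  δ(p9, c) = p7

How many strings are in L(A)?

The useful subgraph on states {p0, p4, p7, p8, p9} is acyclic, so L(A) is finite; the longest accepting path visits 5 useful states, giving maximum string length 4.
Counting accepting paths from p9 by length: 1 of length 0, 1 of length 1, 2 of length 2, 2 of length 3, 2 of length 4. Total 8.

8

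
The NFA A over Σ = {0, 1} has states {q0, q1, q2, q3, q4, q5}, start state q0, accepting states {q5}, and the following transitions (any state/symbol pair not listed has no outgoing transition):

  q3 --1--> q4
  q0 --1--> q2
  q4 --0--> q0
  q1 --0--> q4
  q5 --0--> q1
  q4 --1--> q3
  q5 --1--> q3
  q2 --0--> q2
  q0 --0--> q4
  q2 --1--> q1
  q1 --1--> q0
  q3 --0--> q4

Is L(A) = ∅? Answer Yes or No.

Yes

The states reachable from the start state are {q0, q1, q2, q3, q4}.
None of the accepting states {q5} is reachable, so no string is accepted and L(A) = ∅.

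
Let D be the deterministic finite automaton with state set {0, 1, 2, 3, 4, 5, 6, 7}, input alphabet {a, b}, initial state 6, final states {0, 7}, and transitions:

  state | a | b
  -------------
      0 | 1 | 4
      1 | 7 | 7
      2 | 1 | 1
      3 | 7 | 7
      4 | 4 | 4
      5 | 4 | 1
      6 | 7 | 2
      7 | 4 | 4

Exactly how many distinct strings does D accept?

The useful subgraph on states {1, 2, 6, 7} is acyclic, so L(D) is finite; the longest accepting path visits 4 useful states, giving maximum string length 3.
Counting accepting paths from 6 by length: 1 of length 1, 4 of length 3. Total 5.

5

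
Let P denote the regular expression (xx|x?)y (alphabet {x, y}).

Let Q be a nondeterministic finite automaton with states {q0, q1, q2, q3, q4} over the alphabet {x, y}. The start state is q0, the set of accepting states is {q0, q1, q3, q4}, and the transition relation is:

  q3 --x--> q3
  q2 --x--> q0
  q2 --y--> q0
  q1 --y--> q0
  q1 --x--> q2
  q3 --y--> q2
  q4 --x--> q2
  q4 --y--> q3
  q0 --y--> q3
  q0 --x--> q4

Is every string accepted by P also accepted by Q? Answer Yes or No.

Converting the expression P to a DFA (subset construction, then merging equivalent states) gives the minimal DFA with states {p0, p1, p2, p3, p4}, start state p0, accepting states {p2} and transitions p0: x→p1, y→p2; p1: x→p3, y→p2; p2: x→p4, y→p4; p3: x→p4, y→p2; p4: x→p4, y→p4.
Exploring the product automaton P × Q from the start pair (p0, q0), following both machines on each input symbol, reaches 9 state pairs: (p0, q0), (p1, q4), (p2, q3), (p3, q2), (p4, q3), (p4, q2), (p4, q0), (p2, q0), (p4, q4).
P accepts in {p2} and Q accepts in {q0, q1, q3, q4}. The reachable pairs whose P-component is accepting are (p2, q3), (p2, q0); in each of them the Q-component is accepting too, so the product for L(P) \ L(Q) (P-component accepting, Q-component rejecting) has no reachable accepting pair and the difference is empty.
Hence every string in L(P) is also in L(Q).

Yes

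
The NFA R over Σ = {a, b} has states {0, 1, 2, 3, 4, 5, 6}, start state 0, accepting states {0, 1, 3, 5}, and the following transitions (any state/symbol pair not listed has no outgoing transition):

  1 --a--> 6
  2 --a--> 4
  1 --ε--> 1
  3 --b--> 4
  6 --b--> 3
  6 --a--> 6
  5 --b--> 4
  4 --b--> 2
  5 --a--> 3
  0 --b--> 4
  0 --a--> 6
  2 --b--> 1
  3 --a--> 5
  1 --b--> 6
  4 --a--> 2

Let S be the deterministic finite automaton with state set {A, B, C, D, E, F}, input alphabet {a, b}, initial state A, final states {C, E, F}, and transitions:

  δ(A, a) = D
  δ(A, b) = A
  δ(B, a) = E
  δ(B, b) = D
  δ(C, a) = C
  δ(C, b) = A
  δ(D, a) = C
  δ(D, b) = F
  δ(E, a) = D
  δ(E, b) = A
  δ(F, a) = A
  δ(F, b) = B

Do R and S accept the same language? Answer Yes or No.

No

The empty string ε is accepted by R but rejected by S.
So L(R) ≠ L(S).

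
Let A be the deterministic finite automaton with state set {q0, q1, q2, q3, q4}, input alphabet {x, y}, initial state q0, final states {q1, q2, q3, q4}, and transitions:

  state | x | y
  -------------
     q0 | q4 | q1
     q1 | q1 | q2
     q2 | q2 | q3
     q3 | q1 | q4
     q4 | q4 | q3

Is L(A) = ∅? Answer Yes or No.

The string x is accepted: the run q0 → q4 ends in the accepting state q4.
Since at least one string is accepted, L(A) is not empty.

No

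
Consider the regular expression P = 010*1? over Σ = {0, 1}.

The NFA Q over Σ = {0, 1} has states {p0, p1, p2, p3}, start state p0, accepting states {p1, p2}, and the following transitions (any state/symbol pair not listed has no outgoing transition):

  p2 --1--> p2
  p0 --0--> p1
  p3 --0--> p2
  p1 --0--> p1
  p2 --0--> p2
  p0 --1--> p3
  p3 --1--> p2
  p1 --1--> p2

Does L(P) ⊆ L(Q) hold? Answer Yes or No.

Converting the expression P to a DFA (subset construction, then merging equivalent states) gives the minimal DFA with states {r0, r1, r2, r3, r4}, start state r0, accepting states {r3, r4} and transitions r0: 0→r1, 1→r2; r1: 0→r2, 1→r3; r2: 0→r2, 1→r2; r3: 0→r3, 1→r4; r4: 0→r2, 1→r2.
Exploring the product automaton P × Q from the start pair (r0, p0), following both machines on each input symbol, reaches 7 state pairs: (r0, p0), (r1, p1), (r2, p3), (r2, p1), (r3, p2), (r2, p2), (r4, p2).
P accepts in {r3, r4} and Q accepts in {p1, p2}. The reachable pairs whose P-component is accepting are (r3, p2), (r4, p2); in each of them the Q-component is accepting too, so the product for L(P) \ L(Q) (P-component accepting, Q-component rejecting) has no reachable accepting pair and the difference is empty.
Hence every string in L(P) is also in L(Q).

Yes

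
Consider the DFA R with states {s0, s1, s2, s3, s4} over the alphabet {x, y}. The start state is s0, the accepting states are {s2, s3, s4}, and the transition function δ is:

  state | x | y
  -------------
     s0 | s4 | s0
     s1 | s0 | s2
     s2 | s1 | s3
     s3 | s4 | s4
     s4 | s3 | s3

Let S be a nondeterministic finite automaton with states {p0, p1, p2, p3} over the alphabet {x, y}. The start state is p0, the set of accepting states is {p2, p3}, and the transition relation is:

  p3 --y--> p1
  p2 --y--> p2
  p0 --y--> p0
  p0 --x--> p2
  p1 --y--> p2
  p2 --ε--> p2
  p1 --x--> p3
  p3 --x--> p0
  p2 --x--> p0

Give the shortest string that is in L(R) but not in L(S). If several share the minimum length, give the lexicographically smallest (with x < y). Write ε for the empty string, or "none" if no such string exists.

The string xx is accepted by R but not by S.
No shorter string lies in the difference, and xx is the lexicographically first length-2 string in L(R) \ L(S).

xx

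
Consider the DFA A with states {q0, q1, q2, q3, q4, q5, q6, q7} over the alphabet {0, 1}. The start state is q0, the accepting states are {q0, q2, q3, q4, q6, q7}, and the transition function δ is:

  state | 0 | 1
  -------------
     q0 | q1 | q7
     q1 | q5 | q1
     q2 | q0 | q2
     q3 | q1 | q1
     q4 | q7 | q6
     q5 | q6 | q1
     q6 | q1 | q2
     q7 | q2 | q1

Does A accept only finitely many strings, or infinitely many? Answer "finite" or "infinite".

State q1 is reachable from the start and can reach an accepting state, and it lies on the cycle q1 → q1.
Traversing that cycle any number of times yields accepted strings of unbounded length, so the language is infinite.

infinite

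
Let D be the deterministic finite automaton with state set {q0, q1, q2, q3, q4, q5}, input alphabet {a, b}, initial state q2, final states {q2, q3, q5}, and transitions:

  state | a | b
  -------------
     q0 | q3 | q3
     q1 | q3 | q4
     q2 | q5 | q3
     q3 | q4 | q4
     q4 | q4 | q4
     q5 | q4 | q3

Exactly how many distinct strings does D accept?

The useful subgraph on states {q2, q3, q5} is acyclic, so L(D) is finite; the longest accepting path visits 3 useful states, giving maximum string length 2.
Counting accepting paths from q2 by length: 1 of length 0, 2 of length 1, 1 of length 2. Total 4.

4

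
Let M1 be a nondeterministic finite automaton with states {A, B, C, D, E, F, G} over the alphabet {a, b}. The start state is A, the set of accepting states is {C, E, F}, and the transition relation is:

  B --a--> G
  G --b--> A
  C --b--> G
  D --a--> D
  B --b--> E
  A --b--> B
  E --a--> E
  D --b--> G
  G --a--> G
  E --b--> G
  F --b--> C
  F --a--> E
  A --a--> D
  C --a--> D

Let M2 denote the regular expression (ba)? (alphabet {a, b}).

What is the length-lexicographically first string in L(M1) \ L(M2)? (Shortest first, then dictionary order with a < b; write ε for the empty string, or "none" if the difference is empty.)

bb

The string bb is accepted by M1 but not by M2.
No shorter string lies in the difference, and bb is the lexicographically first length-2 string in L(M1) \ L(M2).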